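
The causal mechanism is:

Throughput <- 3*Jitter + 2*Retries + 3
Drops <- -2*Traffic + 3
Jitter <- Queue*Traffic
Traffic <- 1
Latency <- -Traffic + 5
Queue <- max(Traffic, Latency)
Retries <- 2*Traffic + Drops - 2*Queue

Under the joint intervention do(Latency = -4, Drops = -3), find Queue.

1

The joint intervention fixes Latency = -4, Drops = -3, removing each variable's own equation.
Queue = max(Traffic, Latency)  [with Traffic=1, Latency=-4]  = 1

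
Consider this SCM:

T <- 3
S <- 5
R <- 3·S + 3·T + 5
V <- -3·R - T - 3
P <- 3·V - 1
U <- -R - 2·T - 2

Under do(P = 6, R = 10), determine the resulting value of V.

-36

Under do(P = 6, R = 10), each intervened variable's structural equation is replaced by its fixed value.
V = -3·R - T - 3  [with R=10, T=3]  = -36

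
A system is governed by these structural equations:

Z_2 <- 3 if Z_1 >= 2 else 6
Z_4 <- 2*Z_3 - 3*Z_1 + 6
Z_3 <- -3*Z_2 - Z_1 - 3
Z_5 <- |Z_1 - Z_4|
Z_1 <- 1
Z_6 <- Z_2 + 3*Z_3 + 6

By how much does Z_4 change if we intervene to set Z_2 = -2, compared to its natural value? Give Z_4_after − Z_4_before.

48

Under do(Z_2=-2), the mechanism Z_2 <- 3 if Z_1 >= 2 else 6 is discarded; Z_2 is fixed at -2.
Z_3 = -3*Z_2 - Z_1 - 3  [with Z_2=-2, Z_1=1]  = 2
Z_4 = 2*Z_3 - 3*Z_1 + 6  [with Z_3=2, Z_1=1]  = 7
Without intervention: Z_2 = 3 if Z_1 >= 2 else 6  [with Z_1=1]  = 6; Z_3 = -3*Z_2 - Z_1 - 3  [with Z_2=6, Z_1=1]  = -22; Z_4 = 2*Z_3 - 3*Z_1 + 6  [with Z_3=-22, Z_1=1]  = -41.
Change = 7 − (-41) = 48.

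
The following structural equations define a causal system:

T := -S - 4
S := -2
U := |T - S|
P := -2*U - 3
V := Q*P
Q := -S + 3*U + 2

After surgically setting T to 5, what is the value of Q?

25

Under do(T=5), the mechanism T := -S - 4 is discarded; T is fixed at 5.
U = |T - S|  [with T=5, S=-2]  = 7
Q = -S + 3*U + 2  [with S=-2, U=7]  = 25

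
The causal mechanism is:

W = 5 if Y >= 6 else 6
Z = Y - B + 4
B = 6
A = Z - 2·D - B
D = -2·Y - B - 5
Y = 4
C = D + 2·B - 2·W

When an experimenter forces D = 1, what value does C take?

The intervention breaks the incoming arrows to D: D = -2·Y - B - 5 no longer applies, and D = 1.
W = 5 if Y >= 6 else 6  [with Y=4]  = 6
C = D + 2·B - 2·W  [with D=1, B=6, W=6]  = 1

1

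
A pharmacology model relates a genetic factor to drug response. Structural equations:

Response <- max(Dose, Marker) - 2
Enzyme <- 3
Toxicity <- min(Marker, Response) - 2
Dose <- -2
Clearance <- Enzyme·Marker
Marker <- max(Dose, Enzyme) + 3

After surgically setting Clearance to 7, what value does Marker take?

6

do(Clearance=7) replaces the equation Clearance <- Enzyme·Marker with the constant Clearance = 7.
Marker is not downstream of the intervention, so its value is determined by the original equations.
Marker = max(Dose, Enzyme) + 3  [with Dose=-2, Enzyme=3]  = 6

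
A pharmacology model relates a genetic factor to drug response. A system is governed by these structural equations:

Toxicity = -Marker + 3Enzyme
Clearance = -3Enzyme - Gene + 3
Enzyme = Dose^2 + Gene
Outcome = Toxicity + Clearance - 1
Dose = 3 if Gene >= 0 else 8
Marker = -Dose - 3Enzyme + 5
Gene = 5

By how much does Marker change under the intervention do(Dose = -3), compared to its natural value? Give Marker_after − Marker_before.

6

Under do(Dose=-3), the mechanism Dose = 3 if Gene >= 0 else 8 is discarded; Dose is fixed at -3.
Enzyme = Dose^2 + Gene  [with Dose=-3, Gene=5]  = 14
Marker = -Dose - 3Enzyme + 5  [with Dose=-3, Enzyme=14]  = -34
Without intervention: Dose = 3 if Gene >= 0 else 8  [with Gene=5]  = 3; Enzyme = Dose^2 + Gene  [with Dose=3, Gene=5]  = 14; Marker = -Dose - 3Enzyme + 5  [with Dose=3, Enzyme=14]  = -40.
Change = -34 − (-40) = 6.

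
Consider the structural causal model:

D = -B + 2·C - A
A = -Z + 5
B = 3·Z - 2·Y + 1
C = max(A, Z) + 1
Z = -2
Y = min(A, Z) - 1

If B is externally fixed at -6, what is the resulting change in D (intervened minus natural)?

7

The intervention breaks the incoming arrows to B: B = 3·Z - 2·Y + 1 no longer applies, and B = -6.
A = -Z + 5  [with Z=-2]  = 7
C = max(A, Z) + 1  [with A=7, Z=-2]  = 8
D = -B + 2·C - A  [with B=-6, C=8, A=7]  = 15
Without intervention: A = -Z + 5  [with Z=-2]  = 7; C = max(A, Z) + 1  [with A=7, Z=-2]  = 8; Y = min(A, Z) - 1  [with A=7, Z=-2]  = -3; B = 3·Z - 2·Y + 1  [with Z=-2, Y=-3]  = 1; D = -B + 2·C - A  [with B=1, C=8, A=7]  = 8.
Change = 15 − 8 = 7.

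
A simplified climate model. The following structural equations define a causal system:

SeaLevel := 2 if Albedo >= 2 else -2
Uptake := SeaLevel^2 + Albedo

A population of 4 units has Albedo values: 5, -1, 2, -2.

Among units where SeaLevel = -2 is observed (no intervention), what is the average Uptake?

2.5

Conditioning on SeaLevel=-2 selects the 2 unit(s) with Albedo ∈ {-1, -2}. Their Uptake values: 3, 2. Mean = 2.5.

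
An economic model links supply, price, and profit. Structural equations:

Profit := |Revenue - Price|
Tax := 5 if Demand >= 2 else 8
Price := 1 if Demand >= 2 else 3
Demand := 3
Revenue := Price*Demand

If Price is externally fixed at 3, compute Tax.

Under do(Price=3), the mechanism Price := 1 if Demand >= 2 else 3 is discarded; Price is fixed at 3.
Since Tax is not a descendant of the intervened variable, it is unaffected.
Tax = 5 if Demand >= 2 else 8  [with Demand=3]  = 5

5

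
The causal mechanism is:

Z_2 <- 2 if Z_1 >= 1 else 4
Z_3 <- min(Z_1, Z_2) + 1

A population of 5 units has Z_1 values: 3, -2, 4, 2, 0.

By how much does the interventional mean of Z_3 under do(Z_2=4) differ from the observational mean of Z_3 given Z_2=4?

Every unit gets Z_2=4 under the intervention. Z_3 values become 4, -1, 5, 3, 1; E[Z_3|do(Z_2=4)] = 2.4.
Conditioning on Z_2=4 selects the 2 unit(s) with Z_1 ∈ {-2, 0}. Their Z_3 values: -1, 1. Mean = 0.
Difference = 2.4 − 0 = 2.4.

2.4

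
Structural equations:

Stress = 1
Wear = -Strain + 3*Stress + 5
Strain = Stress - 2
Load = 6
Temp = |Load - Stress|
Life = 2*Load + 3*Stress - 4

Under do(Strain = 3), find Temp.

The intervention breaks the incoming arrows to Strain: Strain = Stress - 2 no longer applies, and Strain = 3.
Temp is not downstream of the intervention, so its value is determined by the original equations.
Temp = |Load - Stress|  [with Load=6, Stress=1]  = 5

5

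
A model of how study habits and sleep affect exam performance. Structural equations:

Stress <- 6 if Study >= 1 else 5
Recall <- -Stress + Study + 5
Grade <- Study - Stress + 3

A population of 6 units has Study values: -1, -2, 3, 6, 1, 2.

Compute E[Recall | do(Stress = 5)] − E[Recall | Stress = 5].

3

Under do(Stress=5), Stress's equation is replaced by Stress=5 for every unit. Per-unit Recall: -1, -2, 3, 6, 1, 2. Mean = 1.5.
Observing Stress=5 restricts to units where Stress's equation naturally yields 5: Study ∈ {-1, -2}. In that subpopulation Recall = -1, -2, mean -1.5.
Difference = 1.5 − (-1.5) = 3.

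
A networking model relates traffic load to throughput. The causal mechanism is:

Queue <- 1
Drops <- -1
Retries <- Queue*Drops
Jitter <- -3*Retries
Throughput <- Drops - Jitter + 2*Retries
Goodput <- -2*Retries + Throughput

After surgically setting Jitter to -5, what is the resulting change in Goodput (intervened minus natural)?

Under do(Jitter=-5), the mechanism Jitter <- -3*Retries is discarded; Jitter is fixed at -5.
Retries = Queue*Drops  [with Queue=1, Drops=-1]  = -1
Throughput = Drops - Jitter + 2*Retries  [with Drops=-1, Jitter=-5, Retries=-1]  = 2
Goodput = -2*Retries + Throughput  [with Retries=-1, Throughput=2]  = 4
Without intervention: Retries = Queue*Drops  [with Queue=1, Drops=-1]  = -1; Jitter = -3*Retries  [with Retries=-1]  = 3; Throughput = Drops - Jitter + 2*Retries  [with Drops=-1, Jitter=3, Retries=-1]  = -6; Goodput = -2*Retries + Throughput  [with Retries=-1, Throughput=-6]  = -4.
Change = 4 − (-4) = 8.

8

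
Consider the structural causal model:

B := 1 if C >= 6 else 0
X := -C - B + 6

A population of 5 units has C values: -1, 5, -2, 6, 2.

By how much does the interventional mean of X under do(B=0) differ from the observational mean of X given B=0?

Every unit gets B=0 under the intervention. X values become 7, 1, 8, 0, 4; E[X|do(B=0)] = 4.
Observing B=0 restricts to units where B's equation naturally yields 0: C ∈ {-1, 5, -2, 2}. In that subpopulation X = 7, 1, 8, 4, mean 5.
Difference = 4 − 5 = -1.

-1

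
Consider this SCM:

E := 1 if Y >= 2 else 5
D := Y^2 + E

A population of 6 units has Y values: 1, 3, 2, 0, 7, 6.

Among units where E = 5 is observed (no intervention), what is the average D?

E[D|E=5] averages over only the 2 units with E=5 (Y = 1, 0): D = 6, 5, mean 5.5.

5.5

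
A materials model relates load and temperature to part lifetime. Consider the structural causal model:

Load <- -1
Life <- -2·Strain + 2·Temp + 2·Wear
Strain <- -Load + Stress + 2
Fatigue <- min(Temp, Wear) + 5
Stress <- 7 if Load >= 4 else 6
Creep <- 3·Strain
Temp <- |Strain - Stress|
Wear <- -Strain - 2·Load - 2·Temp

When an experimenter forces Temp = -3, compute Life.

do(Temp=-3) replaces the equation Temp <- |Strain - Stress| with the constant Temp = -3.
Stress = 7 if Load >= 4 else 6  [with Load=-1]  = 6
Strain = -Load + Stress + 2  [with Load=-1, Stress=6]  = 9
Wear = -Strain - 2·Load - 2·Temp  [with Strain=9, Load=-1, Temp=-3]  = -1
Life = -2·Strain + 2·Temp + 2·Wear  [with Strain=9, Temp=-3, Wear=-1]  = -26

-26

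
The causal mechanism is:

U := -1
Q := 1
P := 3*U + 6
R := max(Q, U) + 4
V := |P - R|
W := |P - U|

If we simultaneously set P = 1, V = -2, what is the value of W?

Setting P = 1, V = -2 by intervention discards those variables' equations.
W = |P - U|  [with P=1, U=-1]  = 2

2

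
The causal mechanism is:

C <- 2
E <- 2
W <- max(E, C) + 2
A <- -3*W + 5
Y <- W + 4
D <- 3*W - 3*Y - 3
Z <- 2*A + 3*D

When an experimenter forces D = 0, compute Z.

-14

Intervening sets D = 0 and removes its equation (D <- 3*W - 3*Y - 3).
W = max(E, C) + 2  [with E=2, C=2]  = 4
A = -3*W + 5  [with W=4]  = -7
Z = 2*A + 3*D  [with A=-7, D=0]  = -14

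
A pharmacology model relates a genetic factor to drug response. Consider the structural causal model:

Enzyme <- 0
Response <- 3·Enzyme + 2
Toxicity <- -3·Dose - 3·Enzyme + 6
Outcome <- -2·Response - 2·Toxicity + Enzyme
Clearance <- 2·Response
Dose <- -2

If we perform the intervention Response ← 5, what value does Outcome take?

-34

The intervention breaks the incoming arrows to Response: Response <- 3·Enzyme + 2 no longer applies, and Response = 5.
Toxicity = -3·Dose - 3·Enzyme + 6  [with Dose=-2, Enzyme=0]  = 12
Outcome = -2·Response - 2·Toxicity + Enzyme  [with Response=5, Toxicity=12, Enzyme=0]  = -34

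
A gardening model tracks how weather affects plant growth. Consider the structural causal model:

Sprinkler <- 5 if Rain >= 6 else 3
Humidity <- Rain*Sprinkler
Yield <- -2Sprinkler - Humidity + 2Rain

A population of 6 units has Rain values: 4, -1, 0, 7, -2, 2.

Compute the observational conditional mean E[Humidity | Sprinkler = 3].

1.8

Conditioning on Sprinkler=3 selects the 5 unit(s) with Rain ∈ {4, -1, 0, -2, 2}. Their Humidity values: 12, -3, 0, -6, 6. Mean = 1.8.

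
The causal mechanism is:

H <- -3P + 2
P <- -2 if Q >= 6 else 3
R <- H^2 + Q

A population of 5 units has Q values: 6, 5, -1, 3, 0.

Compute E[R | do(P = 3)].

51.6

The intervention sets P=3 in all 5 units regardless of Q. Recomputing R per unit gives 55, 54, 48, 52, 49; average 51.6.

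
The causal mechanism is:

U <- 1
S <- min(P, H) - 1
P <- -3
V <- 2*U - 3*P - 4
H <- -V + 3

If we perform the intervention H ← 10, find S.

Intervening sets H = 10 and removes its equation (H <- -V + 3).
S = min(P, H) - 1  [with P=-3, H=10]  = -4

-4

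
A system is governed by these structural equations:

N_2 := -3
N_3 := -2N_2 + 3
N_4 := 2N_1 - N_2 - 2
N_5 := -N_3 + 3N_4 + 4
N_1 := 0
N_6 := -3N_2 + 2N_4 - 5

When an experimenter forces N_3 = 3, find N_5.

do(N_3=3) replaces the equation N_3 := -2N_2 + 3 with the constant N_3 = 3.
N_4 = 2N_1 - N_2 - 2  [with N_1=0, N_2=-3]  = 1
N_5 = -N_3 + 3N_4 + 4  [with N_3=3, N_4=1]  = 4

4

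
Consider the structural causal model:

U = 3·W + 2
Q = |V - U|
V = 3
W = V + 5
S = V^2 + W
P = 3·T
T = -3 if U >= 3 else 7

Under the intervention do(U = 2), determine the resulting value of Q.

do(U=2) replaces the equation U = 3·W + 2 with the constant U = 2.
Q = |V - U|  [with V=3, U=2]  = 1

1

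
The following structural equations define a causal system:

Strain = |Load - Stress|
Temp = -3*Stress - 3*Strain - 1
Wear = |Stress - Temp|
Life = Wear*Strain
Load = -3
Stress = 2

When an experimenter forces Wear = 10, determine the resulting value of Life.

50

The intervention breaks the incoming arrows to Wear: Wear = |Stress - Temp| no longer applies, and Wear = 10.
Strain = |Load - Stress|  [with Load=-3, Stress=2]  = 5
Life = Wear*Strain  [with Wear=10, Strain=5]  = 50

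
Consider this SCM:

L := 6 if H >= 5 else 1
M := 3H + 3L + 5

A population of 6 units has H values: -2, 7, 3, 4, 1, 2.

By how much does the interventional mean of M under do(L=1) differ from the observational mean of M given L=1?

do(L=1) breaks L's dependence on H. With L=1 fixed, M across the units is 2, 29, 17, 20, 11, 14, mean 15.5.
Observing L=1 restricts to units where L's equation naturally yields 1: H ∈ {-2, 3, 4, 1, 2}. In that subpopulation M = 2, 17, 20, 11, 14, mean 12.8.
Difference = 15.5 − 12.8 = 2.7.

2.7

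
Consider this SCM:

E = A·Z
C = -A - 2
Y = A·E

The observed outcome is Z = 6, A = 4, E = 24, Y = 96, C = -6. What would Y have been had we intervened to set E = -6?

-24

The intervention breaks the incoming arrows to E: E = A·Z no longer applies, and E = -6.
Y = A·E  [with A=4, E=-6]  = -24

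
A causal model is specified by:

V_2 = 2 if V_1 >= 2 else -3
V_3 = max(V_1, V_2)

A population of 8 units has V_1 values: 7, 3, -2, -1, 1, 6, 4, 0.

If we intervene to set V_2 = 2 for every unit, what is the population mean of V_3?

3.5

Under do(V_2=2), V_2's equation is replaced by V_2=2 for every unit. Per-unit V_3: 7, 3, 2, 2, 2, 6, 4, 2. Mean = 3.5.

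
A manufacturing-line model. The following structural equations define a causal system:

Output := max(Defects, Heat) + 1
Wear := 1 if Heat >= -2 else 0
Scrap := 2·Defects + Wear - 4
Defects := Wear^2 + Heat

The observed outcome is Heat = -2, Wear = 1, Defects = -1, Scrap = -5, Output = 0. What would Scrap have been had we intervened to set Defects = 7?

11

The intervention breaks the incoming arrows to Defects: Defects := Wear^2 + Heat no longer applies, and Defects = 7.
Wear = 1 if Heat >= -2 else 0  [with Heat=-2]  = 1
Scrap = 2·Defects + Wear - 4  [with Defects=7, Wear=1]  = 11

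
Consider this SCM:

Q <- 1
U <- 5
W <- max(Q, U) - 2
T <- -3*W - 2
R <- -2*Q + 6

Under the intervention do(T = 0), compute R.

Intervening sets T = 0 and removes its equation (T <- -3*W - 2).
No directed path runs from T to R, so R keeps its natural value.
R = -2*Q + 6  [with Q=1]  = 4

4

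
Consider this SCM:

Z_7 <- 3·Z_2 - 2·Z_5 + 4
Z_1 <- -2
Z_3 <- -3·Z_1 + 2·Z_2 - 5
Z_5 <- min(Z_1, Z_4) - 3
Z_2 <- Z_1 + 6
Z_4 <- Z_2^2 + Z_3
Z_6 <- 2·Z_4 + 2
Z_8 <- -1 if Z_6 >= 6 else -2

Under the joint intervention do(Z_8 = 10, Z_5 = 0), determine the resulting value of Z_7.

Under do(Z_8 = 10, Z_5 = 0), each intervened variable's structural equation is replaced by its fixed value.
Z_2 = Z_1 + 6  [with Z_1=-2]  = 4
Z_7 = 3·Z_2 - 2·Z_5 + 4  [with Z_2=4, Z_5=0]  = 16

16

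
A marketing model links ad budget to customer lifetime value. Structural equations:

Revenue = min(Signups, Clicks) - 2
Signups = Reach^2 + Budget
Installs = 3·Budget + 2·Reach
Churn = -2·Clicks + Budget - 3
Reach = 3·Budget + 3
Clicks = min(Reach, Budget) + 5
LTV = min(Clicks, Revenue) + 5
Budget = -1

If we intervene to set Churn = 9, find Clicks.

do(Churn=9) replaces the equation Churn = -2·Clicks + Budget - 3 with the constant Churn = 9.
Clicks is not downstream of the intervention, so its value is determined by the original equations.
Reach = 3·Budget + 3  [with Budget=-1]  = 0
Clicks = min(Reach, Budget) + 5  [with Reach=0, Budget=-1]  = 4

4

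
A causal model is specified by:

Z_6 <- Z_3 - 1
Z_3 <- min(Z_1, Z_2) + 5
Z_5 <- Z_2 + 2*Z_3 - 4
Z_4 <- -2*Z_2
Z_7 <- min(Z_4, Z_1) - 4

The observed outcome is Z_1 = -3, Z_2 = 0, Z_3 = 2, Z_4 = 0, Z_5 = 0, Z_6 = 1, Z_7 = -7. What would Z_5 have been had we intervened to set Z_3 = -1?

do(Z_3=-1) replaces the equation Z_3 <- min(Z_1, Z_2) + 5 with the constant Z_3 = -1.
Z_5 = Z_2 + 2*Z_3 - 4  [with Z_2=0, Z_3=-1]  = -6

-6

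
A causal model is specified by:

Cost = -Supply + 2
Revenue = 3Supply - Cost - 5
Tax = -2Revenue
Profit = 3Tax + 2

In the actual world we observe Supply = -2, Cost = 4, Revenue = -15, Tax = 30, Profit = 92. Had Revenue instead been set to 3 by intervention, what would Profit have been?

-16

do(Revenue=3) replaces the equation Revenue = 3Supply - Cost - 5 with the constant Revenue = 3.
Tax = -2Revenue  [with Revenue=3]  = -6
Profit = 3Tax + 2  [with Tax=-6]  = -16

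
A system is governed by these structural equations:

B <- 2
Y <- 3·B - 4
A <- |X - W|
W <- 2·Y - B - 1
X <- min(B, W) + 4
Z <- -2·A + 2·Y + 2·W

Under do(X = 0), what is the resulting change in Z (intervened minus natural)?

6

Under do(X=0), the mechanism X <- min(B, W) + 4 is discarded; X is fixed at 0.
Y = 3·B - 4  [with B=2]  = 2
W = 2·Y - B - 1  [with Y=2, B=2]  = 1
A = |X - W|  [with X=0, W=1]  = 1
Z = -2·A + 2·Y + 2·W  [with A=1, Y=2, W=1]  = 4
Without intervention: Y = 3·B - 4  [with B=2]  = 2; W = 2·Y - B - 1  [with Y=2, B=2]  = 1; X = min(B, W) + 4  [with B=2, W=1]  = 5; A = |X - W|  [with X=5, W=1]  = 4; Z = -2·A + 2·Y + 2·W  [with A=4, Y=2, W=1]  = -2.
Change = 4 − (-2) = 6.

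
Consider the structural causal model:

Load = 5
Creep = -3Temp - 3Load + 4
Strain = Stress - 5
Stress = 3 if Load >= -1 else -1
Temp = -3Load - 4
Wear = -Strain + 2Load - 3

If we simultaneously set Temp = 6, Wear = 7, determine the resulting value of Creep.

Setting Temp = 6, Wear = 7 by intervention discards those variables' equations.
Creep = -3Temp - 3Load + 4  [with Temp=6, Load=5]  = -29

-29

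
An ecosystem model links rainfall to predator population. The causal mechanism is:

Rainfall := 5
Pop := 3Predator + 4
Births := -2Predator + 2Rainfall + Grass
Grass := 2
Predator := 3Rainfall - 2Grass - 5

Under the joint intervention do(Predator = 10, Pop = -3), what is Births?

-8

The joint intervention fixes Predator = 10, Pop = -3, removing each variable's own equation.
Births = -2Predator + 2Rainfall + Grass  [with Predator=10, Rainfall=5, Grass=2]  = -8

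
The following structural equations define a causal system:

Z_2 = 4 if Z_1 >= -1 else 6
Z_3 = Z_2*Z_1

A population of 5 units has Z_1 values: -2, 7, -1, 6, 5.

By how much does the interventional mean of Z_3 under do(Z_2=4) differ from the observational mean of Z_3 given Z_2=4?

do(Z_2=4) breaks Z_2's dependence on Z_1. With Z_2=4 fixed, Z_3 across the units is -8, 28, -4, 24, 20, mean 12.
Conditioning on Z_2=4 selects the 4 unit(s) with Z_1 ∈ {7, -1, 6, 5}. Their Z_3 values: 28, -4, 24, 20. Mean = 17.
Difference = 12 − 17 = -5.

-5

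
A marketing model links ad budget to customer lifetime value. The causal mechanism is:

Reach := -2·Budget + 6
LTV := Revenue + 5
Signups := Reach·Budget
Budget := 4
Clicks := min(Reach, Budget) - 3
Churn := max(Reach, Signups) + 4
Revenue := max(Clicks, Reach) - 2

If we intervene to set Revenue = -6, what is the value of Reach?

do(Revenue=-6) replaces the equation Revenue := max(Clicks, Reach) - 2 with the constant Revenue = -6.
Reach is not downstream of the intervention, so its value is determined by the original equations.
Reach = -2·Budget + 6  [with Budget=4]  = -2

-2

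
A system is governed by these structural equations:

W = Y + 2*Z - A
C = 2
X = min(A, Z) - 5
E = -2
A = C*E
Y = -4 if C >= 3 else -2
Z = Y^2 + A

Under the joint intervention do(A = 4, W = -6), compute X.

-1

Under do(A = 4, W = -6), each intervened variable's structural equation is replaced by its fixed value.
Y = -4 if C >= 3 else -2  [with C=2]  = -2
Z = Y^2 + A  [with Y=-2, A=4]  = 8
X = min(A, Z) - 5  [with A=4, Z=8]  = -1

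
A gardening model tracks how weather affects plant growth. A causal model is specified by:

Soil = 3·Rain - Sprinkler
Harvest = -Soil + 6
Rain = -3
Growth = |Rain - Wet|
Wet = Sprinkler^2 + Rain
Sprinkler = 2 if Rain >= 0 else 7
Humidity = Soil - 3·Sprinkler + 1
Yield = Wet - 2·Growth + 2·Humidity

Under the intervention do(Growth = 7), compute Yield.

-40

Under do(Growth=7), the mechanism Growth = |Rain - Wet| is discarded; Growth is fixed at 7.
Sprinkler = 2 if Rain >= 0 else 7  [with Rain=-3]  = 7
Soil = 3·Rain - Sprinkler  [with Rain=-3, Sprinkler=7]  = -16
Wet = Sprinkler^2 + Rain  [with Sprinkler=7, Rain=-3]  = 46
Humidity = Soil - 3·Sprinkler + 1  [with Soil=-16, Sprinkler=7]  = -36
Yield = Wet - 2·Growth + 2·Humidity  [with Wet=46, Growth=7, Humidity=-36]  = -40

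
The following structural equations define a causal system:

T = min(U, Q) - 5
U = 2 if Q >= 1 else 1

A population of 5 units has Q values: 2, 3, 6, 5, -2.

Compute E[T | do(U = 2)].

The intervention sets U=2 in all 5 units regardless of Q. Recomputing T per unit gives -3, -3, -3, -3, -7; average -3.8.

-3.8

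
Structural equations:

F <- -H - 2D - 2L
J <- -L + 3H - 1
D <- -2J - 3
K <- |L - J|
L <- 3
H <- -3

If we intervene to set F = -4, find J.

do(F=-4) replaces the equation F <- -H - 2D - 2L with the constant F = -4.
J is not downstream of the intervention, so its value is determined by the original equations.
J = -L + 3H - 1  [with L=3, H=-3]  = -13

-13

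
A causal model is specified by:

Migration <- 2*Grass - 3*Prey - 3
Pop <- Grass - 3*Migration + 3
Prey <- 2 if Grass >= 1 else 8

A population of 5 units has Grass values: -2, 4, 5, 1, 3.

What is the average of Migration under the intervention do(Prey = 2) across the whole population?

-4.6

The intervention sets Prey=2 in all 5 units regardless of Grass. Recomputing Migration per unit gives -13, -1, 1, -7, -3; average -4.6.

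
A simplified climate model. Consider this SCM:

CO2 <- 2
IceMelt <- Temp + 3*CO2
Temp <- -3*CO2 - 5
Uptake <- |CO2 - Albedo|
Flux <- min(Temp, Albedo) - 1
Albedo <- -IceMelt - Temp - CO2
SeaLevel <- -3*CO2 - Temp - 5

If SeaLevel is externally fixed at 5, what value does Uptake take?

12

Under do(SeaLevel=5), the mechanism SeaLevel <- -3*CO2 - Temp - 5 is discarded; SeaLevel is fixed at 5.
Since Uptake is not a descendant of the intervened variable, it is unaffected.
Temp = -3*CO2 - 5  [with CO2=2]  = -11
IceMelt = Temp + 3*CO2  [with Temp=-11, CO2=2]  = -5
Albedo = -IceMelt - Temp - CO2  [with IceMelt=-5, Temp=-11, CO2=2]  = 14
Uptake = |CO2 - Albedo|  [with CO2=2, Albedo=14]  = 12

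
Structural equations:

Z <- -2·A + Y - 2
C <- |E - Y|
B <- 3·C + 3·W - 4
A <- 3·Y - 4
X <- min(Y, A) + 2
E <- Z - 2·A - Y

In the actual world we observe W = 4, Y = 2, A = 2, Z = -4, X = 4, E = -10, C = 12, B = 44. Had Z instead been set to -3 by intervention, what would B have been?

do(Z=-3) replaces the equation Z <- -2·A + Y - 2 with the constant Z = -3.
A = 3·Y - 4  [with Y=2]  = 2
E = Z - 2·A - Y  [with Z=-3, A=2, Y=2]  = -9
C = |E - Y|  [with E=-9, Y=2]  = 11
B = 3·C + 3·W - 4  [with C=11, W=4]  = 41

41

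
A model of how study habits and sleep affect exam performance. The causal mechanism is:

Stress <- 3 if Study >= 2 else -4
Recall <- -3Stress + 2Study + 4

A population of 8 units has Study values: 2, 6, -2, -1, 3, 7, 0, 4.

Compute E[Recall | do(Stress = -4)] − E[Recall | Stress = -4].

6.75

The intervention sets Stress=-4 in all 8 units regardless of Study. Recomputing Recall per unit gives 20, 28, 12, 14, 22, 30, 16, 24; average 20.75.
Conditioning on Stress=-4 selects the 3 unit(s) with Study ∈ {-2, -1, 0}. Their Recall values: 12, 14, 16. Mean = 14.
Difference = 20.75 − 14 = 6.75.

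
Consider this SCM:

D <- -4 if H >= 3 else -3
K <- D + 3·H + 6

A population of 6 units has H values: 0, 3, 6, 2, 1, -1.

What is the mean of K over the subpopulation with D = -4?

15.5

E[K|D=-4] averages over only the 2 units with D=-4 (H = 3, 6): K = 11, 20, mean 15.5.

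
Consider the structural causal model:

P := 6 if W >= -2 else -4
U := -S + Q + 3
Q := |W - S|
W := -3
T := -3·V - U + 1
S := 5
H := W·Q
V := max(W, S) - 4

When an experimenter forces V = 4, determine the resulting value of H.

Intervening sets V = 4 and removes its equation (V := max(W, S) - 4).
No directed path runs from V to H, so H keeps its natural value.
Q = |W - S|  [with W=-3, S=5]  = 8
H = W·Q  [with W=-3, Q=8]  = -24

-24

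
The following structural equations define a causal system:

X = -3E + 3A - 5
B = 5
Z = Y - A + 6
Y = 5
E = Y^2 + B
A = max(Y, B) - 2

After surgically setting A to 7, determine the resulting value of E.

Under do(A=7), the mechanism A = max(Y, B) - 2 is discarded; A is fixed at 7.
Since E is not a descendant of the intervened variable, it is unaffected.
E = Y^2 + B  [with Y=5, B=5]  = 30

30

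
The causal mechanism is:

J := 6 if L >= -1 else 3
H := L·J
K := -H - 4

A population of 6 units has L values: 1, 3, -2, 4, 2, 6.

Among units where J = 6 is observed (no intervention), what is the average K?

Conditioning on J=6 selects the 5 unit(s) with L ∈ {1, 3, 4, 2, 6}. Their K values: -10, -22, -28, -16, -40. Mean = -23.2.

-23.2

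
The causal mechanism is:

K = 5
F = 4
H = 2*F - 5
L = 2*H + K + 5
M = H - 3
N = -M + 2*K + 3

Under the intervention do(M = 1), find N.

The intervention breaks the incoming arrows to M: M = H - 3 no longer applies, and M = 1.
N = -M + 2*K + 3  [with M=1, K=5]  = 12

12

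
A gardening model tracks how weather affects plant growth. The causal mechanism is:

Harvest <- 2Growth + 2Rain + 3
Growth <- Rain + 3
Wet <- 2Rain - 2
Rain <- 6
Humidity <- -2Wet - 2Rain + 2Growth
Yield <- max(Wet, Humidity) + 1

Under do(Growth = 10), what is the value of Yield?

do(Growth=10) replaces the equation Growth <- Rain + 3 with the constant Growth = 10.
Wet = 2Rain - 2  [with Rain=6]  = 10
Humidity = -2Wet - 2Rain + 2Growth  [with Wet=10, Rain=6, Growth=10]  = -12
Yield = max(Wet, Humidity) + 1  [with Wet=10, Humidity=-12]  = 11

11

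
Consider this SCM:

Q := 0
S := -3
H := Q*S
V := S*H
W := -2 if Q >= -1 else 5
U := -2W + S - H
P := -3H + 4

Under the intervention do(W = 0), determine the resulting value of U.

The intervention breaks the incoming arrows to W: W := -2 if Q >= -1 else 5 no longer applies, and W = 0.
H = Q*S  [with Q=0, S=-3]  = 0
U = -2W + S - H  [with W=0, S=-3, H=0]  = -3

-3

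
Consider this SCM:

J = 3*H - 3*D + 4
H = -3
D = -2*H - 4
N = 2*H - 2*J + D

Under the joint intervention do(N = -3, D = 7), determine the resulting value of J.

-26

Setting N = -3, D = 7 by intervention discards those variables' equations.
J = 3*H - 3*D + 4  [with H=-3, D=7]  = -26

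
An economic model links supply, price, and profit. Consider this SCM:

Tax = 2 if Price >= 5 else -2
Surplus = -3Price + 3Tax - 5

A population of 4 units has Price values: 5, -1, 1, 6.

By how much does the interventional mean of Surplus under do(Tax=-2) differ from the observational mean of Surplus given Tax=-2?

-8.25

Under do(Tax=-2), Tax's equation is replaced by Tax=-2 for every unit. Per-unit Surplus: -26, -8, -14, -29. Mean = -19.25.
Conditioning on Tax=-2 selects the 2 unit(s) with Price ∈ {-1, 1}. Their Surplus values: -8, -14. Mean = -11.
Difference = -19.25 − (-11) = -8.25.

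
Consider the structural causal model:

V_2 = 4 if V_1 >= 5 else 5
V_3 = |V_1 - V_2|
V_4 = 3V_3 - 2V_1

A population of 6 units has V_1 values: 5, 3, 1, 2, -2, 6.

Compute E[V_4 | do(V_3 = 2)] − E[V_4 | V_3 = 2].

Under do(V_3=2), V_3's equation is replaced by V_3=2 for every unit. Per-unit V_4: -4, 0, 4, 2, 10, -6. Mean = 1.
Observing V_3=2 restricts to units where V_3's equation naturally yields 2: V_1 ∈ {3, 6}. In that subpopulation V_4 = 0, -6, mean -3.
Difference = 1 − (-3) = 4.

4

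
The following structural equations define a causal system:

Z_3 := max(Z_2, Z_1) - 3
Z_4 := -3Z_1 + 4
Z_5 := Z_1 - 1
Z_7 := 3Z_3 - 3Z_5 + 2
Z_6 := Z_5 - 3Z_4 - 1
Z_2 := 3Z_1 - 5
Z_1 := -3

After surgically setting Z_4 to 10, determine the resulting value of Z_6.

Under do(Z_4=10), the mechanism Z_4 := -3Z_1 + 4 is discarded; Z_4 is fixed at 10.
Z_5 = Z_1 - 1  [with Z_1=-3]  = -4
Z_6 = Z_5 - 3Z_4 - 1  [with Z_5=-4, Z_4=10]  = -35

-35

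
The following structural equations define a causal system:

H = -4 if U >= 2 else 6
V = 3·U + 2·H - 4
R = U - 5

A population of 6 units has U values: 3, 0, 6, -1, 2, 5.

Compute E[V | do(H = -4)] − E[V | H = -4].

-4.5

do(H=-4) breaks H's dependence on U. With H=-4 fixed, V across the units is -3, -12, 6, -15, -6, 3, mean -4.5.
Conditioning on H=-4 selects the 4 unit(s) with U ∈ {3, 6, 2, 5}. Their V values: -3, 6, -6, 3. Mean = 0.
Difference = -4.5 − 0 = -4.5.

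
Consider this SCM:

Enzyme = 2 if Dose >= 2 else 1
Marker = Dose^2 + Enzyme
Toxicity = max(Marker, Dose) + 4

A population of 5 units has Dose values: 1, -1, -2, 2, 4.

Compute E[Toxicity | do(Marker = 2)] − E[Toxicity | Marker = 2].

0.4

Under do(Marker=2), Marker's equation is replaced by Marker=2 for every unit. Per-unit Toxicity: 6, 6, 6, 6, 8. Mean = 6.4.
Conditioning on Marker=2 selects the 2 unit(s) with Dose ∈ {1, -1}. Their Toxicity values: 6, 6. Mean = 6.
Difference = 6.4 − 6 = 0.4.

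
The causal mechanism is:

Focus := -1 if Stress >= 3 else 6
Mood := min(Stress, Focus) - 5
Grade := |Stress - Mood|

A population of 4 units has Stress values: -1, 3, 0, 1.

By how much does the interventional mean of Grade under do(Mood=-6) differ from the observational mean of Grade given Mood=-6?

-0.25

The intervention sets Mood=-6 in all 4 units regardless of Stress. Recomputing Grade per unit gives 5, 9, 6, 7; average 6.75.
E[Grade|Mood=-6] averages over only the 2 units with Mood=-6 (Stress = -1, 3): Grade = 5, 9, mean 7.
Difference = 6.75 − 7 = -0.25.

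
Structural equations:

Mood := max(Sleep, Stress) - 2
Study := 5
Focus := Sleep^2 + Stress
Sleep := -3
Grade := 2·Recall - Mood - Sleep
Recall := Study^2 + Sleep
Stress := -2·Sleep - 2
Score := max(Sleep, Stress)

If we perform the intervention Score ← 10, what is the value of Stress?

do(Score=10) replaces the equation Score := max(Sleep, Stress) with the constant Score = 10.
Stress is not downstream of the intervention, so its value is determined by the original equations.
Stress = -2·Sleep - 2  [with Sleep=-3]  = 4

4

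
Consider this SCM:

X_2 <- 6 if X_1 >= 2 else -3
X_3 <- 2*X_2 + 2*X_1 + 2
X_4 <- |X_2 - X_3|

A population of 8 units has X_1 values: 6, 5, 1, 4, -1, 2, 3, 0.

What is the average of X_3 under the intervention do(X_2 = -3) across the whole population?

1

do(X_2=-3) breaks X_2's dependence on X_1. With X_2=-3 fixed, X_3 across the units is 8, 6, -2, 4, -6, 0, 2, -4, mean 1.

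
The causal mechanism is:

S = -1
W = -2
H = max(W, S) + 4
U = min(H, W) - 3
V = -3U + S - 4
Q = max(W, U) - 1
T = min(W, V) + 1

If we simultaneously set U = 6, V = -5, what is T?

-4

Under do(U = 6, V = -5), each intervened variable's structural equation is replaced by its fixed value.
T = min(W, V) + 1  [with W=-2, V=-5]  = -4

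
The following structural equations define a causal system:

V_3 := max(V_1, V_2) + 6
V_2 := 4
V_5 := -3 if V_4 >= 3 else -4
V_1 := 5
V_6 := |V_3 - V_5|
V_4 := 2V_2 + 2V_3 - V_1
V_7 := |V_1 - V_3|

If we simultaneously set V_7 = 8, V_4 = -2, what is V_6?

15

Setting V_7 = 8, V_4 = -2 by intervention discards those variables' equations.
V_3 = max(V_1, V_2) + 6  [with V_1=5, V_2=4]  = 11
V_5 = -3 if V_4 >= 3 else -4  [with V_4=-2]  = -4
V_6 = |V_3 - V_5|  [with V_3=11, V_5=-4]  = 15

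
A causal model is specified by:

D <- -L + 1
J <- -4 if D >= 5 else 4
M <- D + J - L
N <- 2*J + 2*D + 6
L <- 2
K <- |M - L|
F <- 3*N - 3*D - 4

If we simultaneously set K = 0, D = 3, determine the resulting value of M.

Under do(K = 0, D = 3), each intervened variable's structural equation is replaced by its fixed value.
J = -4 if D >= 5 else 4  [with D=3]  = 4
M = D + J - L  [with D=3, J=4, L=2]  = 5

5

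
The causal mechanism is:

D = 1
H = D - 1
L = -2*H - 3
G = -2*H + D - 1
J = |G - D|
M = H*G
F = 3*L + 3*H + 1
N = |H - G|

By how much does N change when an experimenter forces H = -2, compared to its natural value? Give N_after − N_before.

do(H=-2) replaces the equation H = D - 1 with the constant H = -2.
G = -2*H + D - 1  [with H=-2, D=1]  = 4
N = |H - G|  [with H=-2, G=4]  = 6
Without intervention: H = D - 1  [with D=1]  = 0; G = -2*H + D - 1  [with H=0, D=1]  = 0; N = |H - G|  [with H=0, G=0]  = 0.
Change = 6 − 0 = 6.

6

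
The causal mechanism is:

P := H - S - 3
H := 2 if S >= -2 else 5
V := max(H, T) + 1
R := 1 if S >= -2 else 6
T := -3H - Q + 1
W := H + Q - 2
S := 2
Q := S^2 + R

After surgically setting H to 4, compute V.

5

do(H=4) replaces the equation H := 2 if S >= -2 else 5 with the constant H = 4.
R = 1 if S >= -2 else 6  [with S=2]  = 1
Q = S^2 + R  [with S=2, R=1]  = 5
T = -3H - Q + 1  [with H=4, Q=5]  = -16
V = max(H, T) + 1  [with H=4, T=-16]  = 5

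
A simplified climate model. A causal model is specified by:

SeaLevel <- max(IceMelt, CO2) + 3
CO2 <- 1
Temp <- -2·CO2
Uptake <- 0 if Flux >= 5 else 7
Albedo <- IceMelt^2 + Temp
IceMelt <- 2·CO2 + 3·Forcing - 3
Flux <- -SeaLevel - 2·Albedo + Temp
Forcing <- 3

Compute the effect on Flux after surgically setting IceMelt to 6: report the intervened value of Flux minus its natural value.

58

The intervention breaks the incoming arrows to IceMelt: IceMelt <- 2·CO2 + 3·Forcing - 3 no longer applies, and IceMelt = 6.
Temp = -2·CO2  [with CO2=1]  = -2
Albedo = IceMelt^2 + Temp  [with IceMelt=6, Temp=-2]  = 34
SeaLevel = max(IceMelt, CO2) + 3  [with IceMelt=6, CO2=1]  = 9
Flux = -SeaLevel - 2·Albedo + Temp  [with SeaLevel=9, Albedo=34, Temp=-2]  = -79
Without intervention: Temp = -2·CO2  [with CO2=1]  = -2; IceMelt = 2·CO2 + 3·Forcing - 3  [with CO2=1, Forcing=3]  = 8; Albedo = IceMelt^2 + Temp  [with IceMelt=8, Temp=-2]  = 62; SeaLevel = max(IceMelt, CO2) + 3  [with IceMelt=8, CO2=1]  = 11; Flux = -SeaLevel - 2·Albedo + Temp  [with SeaLevel=11, Albedo=62, Temp=-2]  = -137.
Change = -79 − (-137) = 58.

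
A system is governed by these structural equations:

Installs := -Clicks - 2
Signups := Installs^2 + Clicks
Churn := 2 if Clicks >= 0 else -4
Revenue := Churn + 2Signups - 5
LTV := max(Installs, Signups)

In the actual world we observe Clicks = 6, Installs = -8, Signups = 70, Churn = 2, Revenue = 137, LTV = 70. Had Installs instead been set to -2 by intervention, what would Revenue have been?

17

do(Installs=-2) replaces the equation Installs := -Clicks - 2 with the constant Installs = -2.
Signups = Installs^2 + Clicks  [with Installs=-2, Clicks=6]  = 10
Churn = 2 if Clicks >= 0 else -4  [with Clicks=6]  = 2
Revenue = Churn + 2Signups - 5  [with Churn=2, Signups=10]  = 17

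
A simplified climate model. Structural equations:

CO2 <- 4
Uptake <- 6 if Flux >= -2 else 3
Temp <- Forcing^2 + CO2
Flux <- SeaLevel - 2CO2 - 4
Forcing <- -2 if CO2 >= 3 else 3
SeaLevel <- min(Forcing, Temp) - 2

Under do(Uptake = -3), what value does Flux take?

do(Uptake=-3) replaces the equation Uptake <- 6 if Flux >= -2 else 3 with the constant Uptake = -3.
Since Flux is not a descendant of the intervened variable, it is unaffected.
Forcing = -2 if CO2 >= 3 else 3  [with CO2=4]  = -2
Temp = Forcing^2 + CO2  [with Forcing=-2, CO2=4]  = 8
SeaLevel = min(Forcing, Temp) - 2  [with Forcing=-2, Temp=8]  = -4
Flux = SeaLevel - 2CO2 - 4  [with SeaLevel=-4, CO2=4]  = -16

-16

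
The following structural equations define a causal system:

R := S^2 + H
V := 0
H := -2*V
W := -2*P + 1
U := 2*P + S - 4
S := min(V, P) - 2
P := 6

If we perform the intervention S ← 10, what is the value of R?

100

The intervention breaks the incoming arrows to S: S := min(V, P) - 2 no longer applies, and S = 10.
H = -2*V  [with V=0]  = 0
R = S^2 + H  [with S=10, H=0]  = 100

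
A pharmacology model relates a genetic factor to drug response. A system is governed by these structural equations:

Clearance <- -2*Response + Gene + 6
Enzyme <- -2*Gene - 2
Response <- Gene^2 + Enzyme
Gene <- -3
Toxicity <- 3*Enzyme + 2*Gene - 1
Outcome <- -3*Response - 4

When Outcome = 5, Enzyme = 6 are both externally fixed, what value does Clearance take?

-27

The joint intervention fixes Outcome = 5, Enzyme = 6, removing each variable's own equation.
Response = Gene^2 + Enzyme  [with Gene=-3, Enzyme=6]  = 15
Clearance = -2*Response + Gene + 6  [with Response=15, Gene=-3]  = -27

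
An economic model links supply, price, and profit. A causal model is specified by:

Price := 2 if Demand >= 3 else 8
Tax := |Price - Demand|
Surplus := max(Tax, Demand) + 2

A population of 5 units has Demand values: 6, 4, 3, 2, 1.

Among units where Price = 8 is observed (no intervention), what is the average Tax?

E[Tax|Price=8] averages over only the 2 units with Price=8 (Demand = 2, 1): Tax = 6, 7, mean 6.5.

6.5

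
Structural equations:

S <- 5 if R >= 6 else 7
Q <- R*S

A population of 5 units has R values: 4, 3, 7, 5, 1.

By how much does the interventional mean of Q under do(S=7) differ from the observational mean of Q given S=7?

5.25

The intervention sets S=7 in all 5 units regardless of R. Recomputing Q per unit gives 28, 21, 49, 35, 7; average 28.
E[Q|S=7] averages over only the 4 units with S=7 (R = 4, 3, 5, 1): Q = 28, 21, 35, 7, mean 22.75.
Difference = 28 − 22.75 = 5.25.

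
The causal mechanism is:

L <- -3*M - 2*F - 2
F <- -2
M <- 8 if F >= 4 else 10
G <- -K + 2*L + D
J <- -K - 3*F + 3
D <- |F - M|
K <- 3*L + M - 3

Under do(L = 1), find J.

The intervention breaks the incoming arrows to L: L <- -3*M - 2*F - 2 no longer applies, and L = 1.
M = 8 if F >= 4 else 10  [with F=-2]  = 10
K = 3*L + M - 3  [with L=1, M=10]  = 10
J = -K - 3*F + 3  [with K=10, F=-2]  = -1

-1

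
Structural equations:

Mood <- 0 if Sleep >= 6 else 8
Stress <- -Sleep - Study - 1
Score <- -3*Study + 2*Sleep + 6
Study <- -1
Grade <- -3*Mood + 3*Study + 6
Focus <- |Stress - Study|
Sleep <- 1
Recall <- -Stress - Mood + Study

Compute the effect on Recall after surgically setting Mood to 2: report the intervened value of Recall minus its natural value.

Intervening sets Mood = 2 and removes its equation (Mood <- 0 if Sleep >= 6 else 8).
Stress = -Sleep - Study - 1  [with Sleep=1, Study=-1]  = -1
Recall = -Stress - Mood + Study  [with Stress=-1, Mood=2, Study=-1]  = -2
Without intervention: Stress = -Sleep - Study - 1  [with Sleep=1, Study=-1]  = -1; Mood = 0 if Sleep >= 6 else 8  [with Sleep=1]  = 8; Recall = -Stress - Mood + Study  [with Stress=-1, Mood=8, Study=-1]  = -8.
Change = -2 − (-8) = 6.

6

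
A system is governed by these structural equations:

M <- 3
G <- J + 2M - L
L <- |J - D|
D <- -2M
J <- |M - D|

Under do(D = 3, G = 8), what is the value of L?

The joint intervention fixes D = 3, G = 8, removing each variable's own equation.
J = |M - D|  [with M=3, D=3]  = 0
L = |J - D|  [with J=0, D=3]  = 3

3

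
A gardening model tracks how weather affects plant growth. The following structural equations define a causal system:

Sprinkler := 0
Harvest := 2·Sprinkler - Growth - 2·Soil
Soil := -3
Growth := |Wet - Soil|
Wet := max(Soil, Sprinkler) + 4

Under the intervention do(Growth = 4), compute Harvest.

2

Intervening sets Growth = 4 and removes its equation (Growth := |Wet - Soil|).
Harvest = 2·Sprinkler - Growth - 2·Soil  [with Sprinkler=0, Growth=4, Soil=-3]  = 2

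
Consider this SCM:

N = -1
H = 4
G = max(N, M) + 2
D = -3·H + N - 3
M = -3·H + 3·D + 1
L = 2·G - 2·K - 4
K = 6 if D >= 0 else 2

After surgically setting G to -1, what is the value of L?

-10

Under do(G=-1), the mechanism G = max(N, M) + 2 is discarded; G is fixed at -1.
D = -3·H + N - 3  [with H=4, N=-1]  = -16
K = 6 if D >= 0 else 2  [with D=-16]  = 2
L = 2·G - 2·K - 4  [with G=-1, K=2]  = -10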